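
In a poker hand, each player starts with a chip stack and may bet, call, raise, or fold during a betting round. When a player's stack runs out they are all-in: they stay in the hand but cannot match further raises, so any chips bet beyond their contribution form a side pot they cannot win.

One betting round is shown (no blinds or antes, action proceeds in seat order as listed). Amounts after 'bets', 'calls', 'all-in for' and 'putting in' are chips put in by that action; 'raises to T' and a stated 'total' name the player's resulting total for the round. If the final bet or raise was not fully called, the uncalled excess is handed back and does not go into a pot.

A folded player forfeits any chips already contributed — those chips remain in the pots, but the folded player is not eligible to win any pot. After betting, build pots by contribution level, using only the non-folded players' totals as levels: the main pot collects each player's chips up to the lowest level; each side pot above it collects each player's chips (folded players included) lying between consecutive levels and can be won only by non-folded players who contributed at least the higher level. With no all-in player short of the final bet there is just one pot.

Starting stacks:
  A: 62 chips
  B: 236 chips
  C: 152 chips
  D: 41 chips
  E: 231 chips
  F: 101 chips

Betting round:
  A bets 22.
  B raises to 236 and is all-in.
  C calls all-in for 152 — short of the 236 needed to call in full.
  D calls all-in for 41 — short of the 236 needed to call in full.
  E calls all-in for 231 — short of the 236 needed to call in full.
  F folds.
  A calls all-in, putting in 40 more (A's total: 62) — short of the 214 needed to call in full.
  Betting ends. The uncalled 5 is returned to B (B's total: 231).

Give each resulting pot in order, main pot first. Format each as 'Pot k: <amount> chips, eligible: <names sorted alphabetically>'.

Pot 1: 205 chips, eligible: A, B, C, D, E
Pot 2: 84 chips, eligible: A, B, C, E
Pot 3: 270 chips, eligible: B, C, E
Pot 4: 158 chips, eligible: B, E

Derivation:
Contributions (after 5 returned to B): A=62, B=231, C=152, D=41, E=231
Folded: F
Pot levels (distinct totals of non-folded players): 41, 62, 152, 231
Layer 1-41: 41 each from A, B, C, D, E = 41*5 = 205 chips; eligible A, B, C, D, E
Layer 42-62: 21 each from A, B, C, E = 21*4 = 84 chips; eligible A, B, C, E
Layer 63-152: 90 each from B, C, E = 90*3 = 270 chips; eligible B, C, E
Layer 153-231: 79 each from B, E = 79*2 = 158 chips; eligible B, E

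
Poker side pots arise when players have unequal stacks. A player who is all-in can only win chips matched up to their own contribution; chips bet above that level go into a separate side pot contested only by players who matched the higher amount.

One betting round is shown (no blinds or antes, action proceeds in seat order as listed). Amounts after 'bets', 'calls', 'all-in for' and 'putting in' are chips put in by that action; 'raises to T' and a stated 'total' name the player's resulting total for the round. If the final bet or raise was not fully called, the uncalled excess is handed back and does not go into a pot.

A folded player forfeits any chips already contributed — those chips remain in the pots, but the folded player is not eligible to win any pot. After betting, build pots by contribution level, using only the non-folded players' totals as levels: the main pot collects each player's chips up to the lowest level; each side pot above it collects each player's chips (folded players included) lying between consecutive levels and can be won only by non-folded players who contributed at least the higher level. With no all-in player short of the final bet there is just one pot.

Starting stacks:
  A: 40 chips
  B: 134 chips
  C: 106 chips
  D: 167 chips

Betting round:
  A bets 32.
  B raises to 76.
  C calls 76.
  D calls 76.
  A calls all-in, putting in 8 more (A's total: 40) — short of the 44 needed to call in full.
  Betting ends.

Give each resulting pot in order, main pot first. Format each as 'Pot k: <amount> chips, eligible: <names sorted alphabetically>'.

Pot 1: 160 chips, eligible: A, B, C, D
Pot 2: 108 chips, eligible: B, C, D

Derivation:
Contributions: A=40, B=76, C=76, D=76
Pot levels (distinct totals of non-folded players): 40, 76
Layer 1-40: 40 each from A, B, C, D = 40*4 = 160 chips; eligible A, B, C, D
Layer 41-76: 36 each from B, C, D = 36*3 = 108 chips; eligible B, C, D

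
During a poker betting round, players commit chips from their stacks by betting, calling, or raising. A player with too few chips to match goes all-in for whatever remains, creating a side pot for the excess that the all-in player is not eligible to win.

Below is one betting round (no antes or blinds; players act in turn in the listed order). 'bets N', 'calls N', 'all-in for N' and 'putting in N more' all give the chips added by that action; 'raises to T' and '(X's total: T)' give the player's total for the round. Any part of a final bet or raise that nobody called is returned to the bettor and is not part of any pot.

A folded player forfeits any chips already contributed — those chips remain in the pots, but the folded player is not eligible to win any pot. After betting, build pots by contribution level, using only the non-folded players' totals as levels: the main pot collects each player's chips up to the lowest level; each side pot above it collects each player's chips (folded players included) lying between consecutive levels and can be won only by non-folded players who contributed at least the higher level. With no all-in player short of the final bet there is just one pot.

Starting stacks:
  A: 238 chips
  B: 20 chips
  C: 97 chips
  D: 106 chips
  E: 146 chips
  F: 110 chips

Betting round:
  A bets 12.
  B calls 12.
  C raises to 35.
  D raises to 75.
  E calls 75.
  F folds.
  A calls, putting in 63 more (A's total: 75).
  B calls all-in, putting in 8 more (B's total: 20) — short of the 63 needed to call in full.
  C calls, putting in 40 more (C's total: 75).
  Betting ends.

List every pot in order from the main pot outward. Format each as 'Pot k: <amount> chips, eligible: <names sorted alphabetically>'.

Pot 1: 100 chips, eligible: A, B, C, D, E
Pot 2: 220 chips, eligible: A, C, D, E

Derivation:
Contributions: A=75, B=20, C=75, D=75, E=75
Folded: F
Pot levels (distinct totals of non-folded players): 20, 75
Layer 1-20: 20 each from A, B, C, D, E = 20*5 = 100 chips; eligible A, B, C, D, E
Layer 21-75: 55 each from A, C, D, E = 55*4 = 220 chips; eligible A, C, D, E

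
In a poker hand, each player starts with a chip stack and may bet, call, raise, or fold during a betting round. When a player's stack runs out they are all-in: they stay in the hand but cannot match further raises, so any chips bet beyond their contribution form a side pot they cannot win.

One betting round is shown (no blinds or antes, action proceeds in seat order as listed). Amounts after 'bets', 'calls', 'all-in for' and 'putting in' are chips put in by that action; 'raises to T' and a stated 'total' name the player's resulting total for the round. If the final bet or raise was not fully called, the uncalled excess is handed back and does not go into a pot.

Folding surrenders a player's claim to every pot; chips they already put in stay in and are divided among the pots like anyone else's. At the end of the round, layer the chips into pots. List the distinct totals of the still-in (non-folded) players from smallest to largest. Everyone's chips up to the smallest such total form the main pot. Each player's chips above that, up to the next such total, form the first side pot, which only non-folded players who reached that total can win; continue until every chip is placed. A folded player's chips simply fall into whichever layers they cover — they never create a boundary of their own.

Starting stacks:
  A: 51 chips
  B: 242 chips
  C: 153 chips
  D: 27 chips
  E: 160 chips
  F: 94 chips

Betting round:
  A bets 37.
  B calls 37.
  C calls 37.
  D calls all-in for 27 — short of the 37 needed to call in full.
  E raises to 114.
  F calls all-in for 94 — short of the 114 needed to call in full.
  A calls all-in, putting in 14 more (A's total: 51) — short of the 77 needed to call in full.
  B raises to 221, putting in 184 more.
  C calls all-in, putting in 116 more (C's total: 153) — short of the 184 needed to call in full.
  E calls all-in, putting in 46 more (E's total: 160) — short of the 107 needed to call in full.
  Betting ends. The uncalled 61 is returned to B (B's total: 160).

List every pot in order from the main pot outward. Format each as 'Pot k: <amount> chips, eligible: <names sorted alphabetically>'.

Contributions (after 61 returned to B): A=51, B=160, C=153, D=27, E=160, F=94
Pot levels (distinct totals of non-folded players): 27, 51, 94, 153, 160
Layer 1-27: 27 each from A, B, C, D, E, F = 27*6 = 162 chips; eligible A, B, C, D, E, F
Layer 28-51: 24 each from A, B, C, E, F = 24*5 = 120 chips; eligible A, B, C, E, F
Layer 52-94: 43 each from B, C, E, F = 43*4 = 172 chips; eligible B, C, E, F
Layer 95-153: 59 each from B, C, E = 59*3 = 177 chips; eligible B, C, E
Layer 154-160: 7 each from B, E = 7*2 = 14 chips; eligible B, E

Pot 1: 162 chips, eligible: A, B, C, D, E, F
Pot 2: 120 chips, eligible: A, B, C, E, F
Pot 3: 172 chips, eligible: B, C, E, F
Pot 4: 177 chips, eligible: B, C, E
Pot 5: 14 chips, eligible: B, E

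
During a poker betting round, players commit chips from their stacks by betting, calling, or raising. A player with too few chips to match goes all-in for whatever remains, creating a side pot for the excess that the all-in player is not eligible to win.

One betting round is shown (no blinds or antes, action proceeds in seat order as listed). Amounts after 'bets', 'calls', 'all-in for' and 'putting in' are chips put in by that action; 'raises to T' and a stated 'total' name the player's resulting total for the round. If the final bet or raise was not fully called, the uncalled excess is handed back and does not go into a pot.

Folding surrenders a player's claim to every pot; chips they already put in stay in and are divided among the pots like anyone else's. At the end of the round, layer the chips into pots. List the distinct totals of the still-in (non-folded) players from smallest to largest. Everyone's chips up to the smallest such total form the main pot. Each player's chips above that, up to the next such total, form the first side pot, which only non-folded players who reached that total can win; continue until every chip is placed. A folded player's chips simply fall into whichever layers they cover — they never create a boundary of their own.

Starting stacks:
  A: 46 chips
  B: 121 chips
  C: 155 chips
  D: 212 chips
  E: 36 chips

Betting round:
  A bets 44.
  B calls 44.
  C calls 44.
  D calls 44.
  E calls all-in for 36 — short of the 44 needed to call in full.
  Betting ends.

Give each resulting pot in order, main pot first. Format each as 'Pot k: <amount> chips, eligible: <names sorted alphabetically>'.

Pot 1: 180 chips, eligible: A, B, C, D, E
Pot 2: 32 chips, eligible: A, B, C, D

Derivation:
Contributions: A=44, B=44, C=44, D=44, E=36
Pot levels (distinct totals of non-folded players): 36, 44
Layer 1-36: 36 each from A, B, C, D, E = 36*5 = 180 chips; eligible A, B, C, D, E
Layer 37-44: 8 each from A, B, C, D = 8*4 = 32 chips; eligible A, B, C, D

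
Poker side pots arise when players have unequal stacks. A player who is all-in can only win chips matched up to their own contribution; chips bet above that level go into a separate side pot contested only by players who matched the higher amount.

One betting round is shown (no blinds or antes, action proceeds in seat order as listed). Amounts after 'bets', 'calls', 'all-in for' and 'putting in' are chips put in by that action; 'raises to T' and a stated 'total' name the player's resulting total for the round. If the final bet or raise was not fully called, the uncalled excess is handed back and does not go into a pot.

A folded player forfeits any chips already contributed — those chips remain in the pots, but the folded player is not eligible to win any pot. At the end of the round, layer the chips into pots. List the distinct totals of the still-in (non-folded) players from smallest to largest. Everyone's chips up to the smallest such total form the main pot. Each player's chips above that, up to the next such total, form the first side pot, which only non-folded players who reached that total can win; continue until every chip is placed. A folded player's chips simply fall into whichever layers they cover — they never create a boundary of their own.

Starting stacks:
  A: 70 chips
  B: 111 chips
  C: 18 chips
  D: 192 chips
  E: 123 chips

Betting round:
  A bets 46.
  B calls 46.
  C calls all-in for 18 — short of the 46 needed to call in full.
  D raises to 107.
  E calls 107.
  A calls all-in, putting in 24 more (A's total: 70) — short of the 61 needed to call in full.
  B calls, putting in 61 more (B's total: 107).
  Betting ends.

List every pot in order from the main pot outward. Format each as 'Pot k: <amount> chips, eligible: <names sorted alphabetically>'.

Contributions: A=70, B=107, C=18, D=107, E=107
Pot levels (distinct totals of non-folded players): 18, 70, 107
Layer 1-18: 18 each from A, B, C, D, E = 18*5 = 90 chips; eligible A, B, C, D, E
Layer 19-70: 52 each from A, B, D, E = 52*4 = 208 chips; eligible A, B, D, E
Layer 71-107: 37 each from B, D, E = 37*3 = 111 chips; eligible B, D, E

Pot 1: 90 chips, eligible: A, B, C, D, E
Pot 2: 208 chips, eligible: A, B, D, E
Pot 3: 111 chips, eligible: B, D, E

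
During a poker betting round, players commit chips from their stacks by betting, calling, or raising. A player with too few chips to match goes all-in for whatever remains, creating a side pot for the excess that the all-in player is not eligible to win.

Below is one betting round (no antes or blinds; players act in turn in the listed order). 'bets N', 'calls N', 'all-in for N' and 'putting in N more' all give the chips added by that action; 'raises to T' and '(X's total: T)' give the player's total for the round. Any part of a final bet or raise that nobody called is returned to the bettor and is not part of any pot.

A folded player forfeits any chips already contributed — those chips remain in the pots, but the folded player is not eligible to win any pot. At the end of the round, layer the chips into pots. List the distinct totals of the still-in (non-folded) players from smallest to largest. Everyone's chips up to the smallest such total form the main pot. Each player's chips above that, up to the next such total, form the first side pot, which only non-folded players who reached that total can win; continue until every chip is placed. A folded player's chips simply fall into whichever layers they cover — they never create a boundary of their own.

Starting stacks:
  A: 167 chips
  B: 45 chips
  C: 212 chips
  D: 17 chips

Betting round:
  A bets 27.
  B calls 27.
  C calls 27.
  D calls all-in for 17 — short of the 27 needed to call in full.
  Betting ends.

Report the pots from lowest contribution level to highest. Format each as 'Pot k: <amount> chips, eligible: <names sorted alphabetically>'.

Contributions: A=27, B=27, C=27, D=17
Pot levels (distinct totals of non-folded players): 17, 27
Layer 1-17: 17 each from A, B, C, D = 17*4 = 68 chips; eligible A, B, C, D
Layer 18-27: 10 each from A, B, C = 10*3 = 30 chips; eligible A, B, C

Pot 1: 68 chips, eligible: A, B, C, D
Pot 2: 30 chips, eligible: A, B, C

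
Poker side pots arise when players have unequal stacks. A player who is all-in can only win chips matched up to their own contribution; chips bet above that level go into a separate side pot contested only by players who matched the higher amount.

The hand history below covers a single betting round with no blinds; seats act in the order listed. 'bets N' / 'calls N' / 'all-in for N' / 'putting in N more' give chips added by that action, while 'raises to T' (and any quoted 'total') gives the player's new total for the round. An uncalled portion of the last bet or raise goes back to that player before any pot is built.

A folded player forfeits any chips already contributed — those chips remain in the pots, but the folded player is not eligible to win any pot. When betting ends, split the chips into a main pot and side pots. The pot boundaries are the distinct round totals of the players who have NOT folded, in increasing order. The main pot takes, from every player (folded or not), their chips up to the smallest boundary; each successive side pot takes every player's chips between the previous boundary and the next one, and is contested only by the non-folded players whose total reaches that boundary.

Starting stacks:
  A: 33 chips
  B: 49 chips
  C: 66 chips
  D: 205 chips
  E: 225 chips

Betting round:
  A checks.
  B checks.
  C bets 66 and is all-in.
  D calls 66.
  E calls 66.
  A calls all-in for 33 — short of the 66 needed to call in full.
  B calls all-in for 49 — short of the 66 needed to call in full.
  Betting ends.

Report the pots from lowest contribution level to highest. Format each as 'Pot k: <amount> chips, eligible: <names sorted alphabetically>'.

Contributions: A=33, B=49, C=66, D=66, E=66
Pot levels (distinct totals of non-folded players): 33, 49, 66
Layer 1-33: 33 each from A, B, C, D, E = 33*5 = 165 chips; eligible A, B, C, D, E
Layer 34-49: 16 each from B, C, D, E = 16*4 = 64 chips; eligible B, C, D, E
Layer 50-66: 17 each from C, D, E = 17*3 = 51 chips; eligible C, D, E

Pot 1: 165 chips, eligible: A, B, C, D, E
Pot 2: 64 chips, eligible: B, C, D, E
Pot 3: 51 chips, eligible: C, D, E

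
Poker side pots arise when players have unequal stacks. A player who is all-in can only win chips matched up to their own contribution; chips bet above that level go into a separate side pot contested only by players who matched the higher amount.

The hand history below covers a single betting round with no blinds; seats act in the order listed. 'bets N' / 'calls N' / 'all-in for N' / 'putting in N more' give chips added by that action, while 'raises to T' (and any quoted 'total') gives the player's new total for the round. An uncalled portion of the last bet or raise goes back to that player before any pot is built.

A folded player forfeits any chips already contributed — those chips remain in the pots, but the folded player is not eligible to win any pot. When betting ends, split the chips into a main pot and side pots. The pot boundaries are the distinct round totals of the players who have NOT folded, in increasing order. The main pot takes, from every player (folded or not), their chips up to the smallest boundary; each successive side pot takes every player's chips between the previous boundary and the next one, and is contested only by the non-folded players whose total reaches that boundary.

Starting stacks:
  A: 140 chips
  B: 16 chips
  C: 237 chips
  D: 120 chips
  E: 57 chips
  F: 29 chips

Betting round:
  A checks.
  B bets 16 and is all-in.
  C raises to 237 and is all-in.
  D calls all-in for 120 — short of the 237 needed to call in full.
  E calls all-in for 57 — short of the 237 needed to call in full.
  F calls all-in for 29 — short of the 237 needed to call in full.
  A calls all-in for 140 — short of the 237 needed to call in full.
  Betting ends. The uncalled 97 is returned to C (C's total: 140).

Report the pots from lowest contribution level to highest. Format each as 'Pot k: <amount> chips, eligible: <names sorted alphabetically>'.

Contributions (after 97 returned to C): A=140, B=16, C=140, D=120, E=57, F=29
Pot levels (distinct totals of non-folded players): 16, 29, 57, 120, 140
Layer 1-16: 16 each from A, B, C, D, E, F = 16*6 = 96 chips; eligible A, B, C, D, E, F
Layer 17-29: 13 each from A, C, D, E, F = 13*5 = 65 chips; eligible A, C, D, E, F
Layer 30-57: 28 each from A, C, D, E = 28*4 = 112 chips; eligible A, C, D, E
Layer 58-120: 63 each from A, C, D = 63*3 = 189 chips; eligible A, C, D
Layer 121-140: 20 each from A, C = 20*2 = 40 chips; eligible A, C

Pot 1: 96 chips, eligible: A, B, C, D, E, F
Pot 2: 65 chips, eligible: A, C, D, E, F
Pot 3: 112 chips, eligible: A, C, D, E
Pot 4: 189 chips, eligible: A, C, D
Pot 5: 40 chips, eligible: A, C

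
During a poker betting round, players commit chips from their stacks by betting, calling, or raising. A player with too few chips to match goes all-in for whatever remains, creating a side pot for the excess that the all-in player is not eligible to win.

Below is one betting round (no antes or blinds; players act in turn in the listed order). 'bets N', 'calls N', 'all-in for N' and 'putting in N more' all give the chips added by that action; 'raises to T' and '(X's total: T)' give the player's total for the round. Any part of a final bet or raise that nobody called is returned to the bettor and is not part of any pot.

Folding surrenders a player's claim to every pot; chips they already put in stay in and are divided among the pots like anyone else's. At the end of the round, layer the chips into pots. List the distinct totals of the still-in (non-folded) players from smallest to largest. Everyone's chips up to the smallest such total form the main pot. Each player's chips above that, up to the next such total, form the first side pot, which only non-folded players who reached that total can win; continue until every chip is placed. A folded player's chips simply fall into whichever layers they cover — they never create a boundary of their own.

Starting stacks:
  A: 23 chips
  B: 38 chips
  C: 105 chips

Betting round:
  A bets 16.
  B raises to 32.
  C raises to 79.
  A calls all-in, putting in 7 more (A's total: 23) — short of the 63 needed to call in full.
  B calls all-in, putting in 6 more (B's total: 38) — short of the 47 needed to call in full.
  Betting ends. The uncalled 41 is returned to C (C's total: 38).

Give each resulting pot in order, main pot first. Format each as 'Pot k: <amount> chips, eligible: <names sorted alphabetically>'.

Pot 1: 69 chips, eligible: A, B, C
Pot 2: 30 chips, eligible: B, C

Derivation:
Contributions (after 41 returned to C): A=23, B=38, C=38
Pot levels (distinct totals of non-folded players): 23, 38
Layer 1-23: 23 each from A, B, C = 23*3 = 69 chips; eligible A, B, C
Layer 24-38: 15 each from B, C = 15*2 = 30 chips; eligible B, C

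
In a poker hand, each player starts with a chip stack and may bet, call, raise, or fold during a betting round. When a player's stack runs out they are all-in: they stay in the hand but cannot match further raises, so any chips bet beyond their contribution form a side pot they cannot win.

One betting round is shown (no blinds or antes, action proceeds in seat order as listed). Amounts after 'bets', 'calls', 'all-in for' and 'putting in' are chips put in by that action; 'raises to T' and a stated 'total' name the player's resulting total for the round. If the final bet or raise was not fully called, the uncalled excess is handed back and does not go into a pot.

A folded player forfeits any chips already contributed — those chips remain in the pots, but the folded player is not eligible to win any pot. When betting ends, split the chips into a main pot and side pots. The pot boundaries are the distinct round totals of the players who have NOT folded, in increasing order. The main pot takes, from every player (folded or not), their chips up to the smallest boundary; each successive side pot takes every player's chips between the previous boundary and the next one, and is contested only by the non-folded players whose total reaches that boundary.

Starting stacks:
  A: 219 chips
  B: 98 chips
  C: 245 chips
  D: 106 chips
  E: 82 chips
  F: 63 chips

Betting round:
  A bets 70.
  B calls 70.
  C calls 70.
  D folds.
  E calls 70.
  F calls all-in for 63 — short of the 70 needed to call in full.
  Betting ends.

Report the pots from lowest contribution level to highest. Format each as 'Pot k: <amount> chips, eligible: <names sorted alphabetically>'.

Pot 1: 315 chips, eligible: A, B, C, E, F
Pot 2: 28 chips, eligible: A, B, C, E

Derivation:
Contributions: A=70, B=70, C=70, E=70, F=63
Folded: D
Pot levels (distinct totals of non-folded players): 63, 70
Layer 1-63: 63 each from A, B, C, E, F = 63*5 = 315 chips; eligible A, B, C, E, F
Layer 64-70: 7 each from A, B, C, E = 7*4 = 28 chips; eligible A, B, C, E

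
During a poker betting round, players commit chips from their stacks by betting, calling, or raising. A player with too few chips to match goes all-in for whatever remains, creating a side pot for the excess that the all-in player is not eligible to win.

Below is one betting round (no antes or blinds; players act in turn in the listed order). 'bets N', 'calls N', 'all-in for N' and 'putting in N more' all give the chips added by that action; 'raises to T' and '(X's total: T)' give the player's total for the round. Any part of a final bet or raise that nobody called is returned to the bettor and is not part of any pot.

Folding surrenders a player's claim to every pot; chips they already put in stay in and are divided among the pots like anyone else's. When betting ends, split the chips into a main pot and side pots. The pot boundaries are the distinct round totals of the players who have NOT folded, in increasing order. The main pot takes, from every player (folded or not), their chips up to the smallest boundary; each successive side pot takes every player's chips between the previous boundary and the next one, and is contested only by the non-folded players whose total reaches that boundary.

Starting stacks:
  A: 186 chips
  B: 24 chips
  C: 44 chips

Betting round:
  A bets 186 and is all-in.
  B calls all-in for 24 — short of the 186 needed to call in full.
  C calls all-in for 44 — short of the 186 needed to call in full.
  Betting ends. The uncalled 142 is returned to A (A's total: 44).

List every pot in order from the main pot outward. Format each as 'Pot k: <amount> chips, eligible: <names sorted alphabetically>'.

Contributions (after 142 returned to A): A=44, B=24, C=44
Pot levels (distinct totals of non-folded players): 24, 44
Layer 1-24: 24 each from A, B, C = 24*3 = 72 chips; eligible A, B, C
Layer 25-44: 20 each from A, C = 20*2 = 40 chips; eligible A, C

Pot 1: 72 chips, eligible: A, B, C
Pot 2: 40 chips, eligible: A, C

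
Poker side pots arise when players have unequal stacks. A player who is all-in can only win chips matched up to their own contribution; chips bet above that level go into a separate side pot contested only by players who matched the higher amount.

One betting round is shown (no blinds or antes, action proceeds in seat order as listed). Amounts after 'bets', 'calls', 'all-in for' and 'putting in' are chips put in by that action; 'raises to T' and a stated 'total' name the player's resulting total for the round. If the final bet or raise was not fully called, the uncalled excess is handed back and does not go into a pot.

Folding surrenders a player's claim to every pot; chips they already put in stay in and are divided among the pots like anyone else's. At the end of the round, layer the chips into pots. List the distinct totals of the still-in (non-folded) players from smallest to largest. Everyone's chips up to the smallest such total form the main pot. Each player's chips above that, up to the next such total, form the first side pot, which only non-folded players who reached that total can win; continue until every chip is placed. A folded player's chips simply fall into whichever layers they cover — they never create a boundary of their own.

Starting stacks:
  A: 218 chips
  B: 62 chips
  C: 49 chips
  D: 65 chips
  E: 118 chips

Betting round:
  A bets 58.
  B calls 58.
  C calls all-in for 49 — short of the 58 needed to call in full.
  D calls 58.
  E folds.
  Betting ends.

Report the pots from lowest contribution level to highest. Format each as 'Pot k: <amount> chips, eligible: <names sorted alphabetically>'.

Pot 1: 196 chips, eligible: A, B, C, D
Pot 2: 27 chips, eligible: A, B, D

Derivation:
Contributions: A=58, B=58, C=49, D=58
Folded: E
Pot levels (distinct totals of non-folded players): 49, 58
Layer 1-49: 49 each from A, B, C, D = 49*4 = 196 chips; eligible A, B, C, D
Layer 50-58: 9 each from A, B, D = 9*3 = 27 chips; eligible A, B, D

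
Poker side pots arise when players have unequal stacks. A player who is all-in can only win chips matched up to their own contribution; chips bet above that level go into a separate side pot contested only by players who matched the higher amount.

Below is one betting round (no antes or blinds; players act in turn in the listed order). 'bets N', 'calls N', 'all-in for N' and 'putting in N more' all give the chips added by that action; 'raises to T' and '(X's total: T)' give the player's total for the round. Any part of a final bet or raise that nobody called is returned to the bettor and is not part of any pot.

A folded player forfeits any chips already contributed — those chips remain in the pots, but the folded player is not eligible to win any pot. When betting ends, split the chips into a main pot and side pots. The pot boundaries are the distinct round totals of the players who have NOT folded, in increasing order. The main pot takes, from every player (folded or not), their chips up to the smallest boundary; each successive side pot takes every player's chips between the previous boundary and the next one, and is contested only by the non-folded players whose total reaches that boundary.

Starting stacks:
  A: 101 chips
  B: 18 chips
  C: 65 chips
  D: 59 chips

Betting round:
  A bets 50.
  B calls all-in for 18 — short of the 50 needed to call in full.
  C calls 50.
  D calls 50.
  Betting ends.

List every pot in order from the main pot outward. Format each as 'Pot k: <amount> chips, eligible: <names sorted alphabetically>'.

Contributions: A=50, B=18, C=50, D=50
Pot levels (distinct totals of non-folded players): 18, 50
Layer 1-18: 18 each from A, B, C, D = 18*4 = 72 chips; eligible A, B, C, D
Layer 19-50: 32 each from A, C, D = 32*3 = 96 chips; eligible A, C, D

Pot 1: 72 chips, eligible: A, B, C, D
Pot 2: 96 chips, eligible: A, C, D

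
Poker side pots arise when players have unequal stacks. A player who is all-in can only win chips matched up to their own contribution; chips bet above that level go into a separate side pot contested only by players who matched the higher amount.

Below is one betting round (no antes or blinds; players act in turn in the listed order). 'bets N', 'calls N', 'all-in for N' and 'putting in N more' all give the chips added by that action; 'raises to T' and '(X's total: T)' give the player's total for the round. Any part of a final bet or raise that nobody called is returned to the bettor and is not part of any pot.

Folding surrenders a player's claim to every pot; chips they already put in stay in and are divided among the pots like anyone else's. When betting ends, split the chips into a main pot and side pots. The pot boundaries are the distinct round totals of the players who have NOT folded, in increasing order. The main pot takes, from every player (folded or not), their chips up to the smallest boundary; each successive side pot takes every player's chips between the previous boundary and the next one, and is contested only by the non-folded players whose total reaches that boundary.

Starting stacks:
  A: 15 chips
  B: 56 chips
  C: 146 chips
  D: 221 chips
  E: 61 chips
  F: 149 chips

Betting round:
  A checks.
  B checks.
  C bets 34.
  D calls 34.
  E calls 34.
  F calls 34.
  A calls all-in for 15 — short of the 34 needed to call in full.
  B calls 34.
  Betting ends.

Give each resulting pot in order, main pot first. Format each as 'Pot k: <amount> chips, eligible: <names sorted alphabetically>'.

Contributions: A=15, B=34, C=34, D=34, E=34, F=34
Pot levels (distinct totals of non-folded players): 15, 34
Layer 1-15: 15 each from A, B, C, D, E, F = 15*6 = 90 chips; eligible A, B, C, D, E, F
Layer 16-34: 19 each from B, C, D, E, F = 19*5 = 95 chips; eligible B, C, D, E, F

Pot 1: 90 chips, eligible: A, B, C, D, E, F
Pot 2: 95 chips, eligible: B, C, D, E, F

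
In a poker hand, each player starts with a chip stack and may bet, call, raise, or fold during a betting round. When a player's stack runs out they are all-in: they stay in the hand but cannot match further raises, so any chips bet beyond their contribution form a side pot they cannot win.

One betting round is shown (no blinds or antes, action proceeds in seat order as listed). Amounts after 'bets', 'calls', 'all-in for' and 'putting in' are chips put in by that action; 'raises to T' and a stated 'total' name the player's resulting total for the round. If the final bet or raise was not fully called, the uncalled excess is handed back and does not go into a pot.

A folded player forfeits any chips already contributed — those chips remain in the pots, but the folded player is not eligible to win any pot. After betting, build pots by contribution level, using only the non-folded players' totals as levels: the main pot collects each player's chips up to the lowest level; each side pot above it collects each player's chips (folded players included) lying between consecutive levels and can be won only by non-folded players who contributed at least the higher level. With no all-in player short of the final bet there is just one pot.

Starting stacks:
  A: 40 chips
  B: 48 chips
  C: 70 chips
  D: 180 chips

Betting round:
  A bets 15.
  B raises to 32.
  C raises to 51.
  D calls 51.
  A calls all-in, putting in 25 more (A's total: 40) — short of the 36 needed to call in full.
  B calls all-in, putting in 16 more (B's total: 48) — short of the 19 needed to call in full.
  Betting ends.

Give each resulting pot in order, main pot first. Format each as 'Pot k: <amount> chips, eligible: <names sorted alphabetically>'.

Pot 1: 160 chips, eligible: A, B, C, D
Pot 2: 24 chips, eligible: B, C, D
Pot 3: 6 chips, eligible: C, D

Derivation:
Contributions: A=40, B=48, C=51, D=51
Pot levels (distinct totals of non-folded players): 40, 48, 51
Layer 1-40: 40 each from A, B, C, D = 40*4 = 160 chips; eligible A, B, C, D
Layer 41-48: 8 each from B, C, D = 8*3 = 24 chips; eligible B, C, D
Layer 49-51: 3 each from C, D = 3*2 = 6 chips; eligible C, D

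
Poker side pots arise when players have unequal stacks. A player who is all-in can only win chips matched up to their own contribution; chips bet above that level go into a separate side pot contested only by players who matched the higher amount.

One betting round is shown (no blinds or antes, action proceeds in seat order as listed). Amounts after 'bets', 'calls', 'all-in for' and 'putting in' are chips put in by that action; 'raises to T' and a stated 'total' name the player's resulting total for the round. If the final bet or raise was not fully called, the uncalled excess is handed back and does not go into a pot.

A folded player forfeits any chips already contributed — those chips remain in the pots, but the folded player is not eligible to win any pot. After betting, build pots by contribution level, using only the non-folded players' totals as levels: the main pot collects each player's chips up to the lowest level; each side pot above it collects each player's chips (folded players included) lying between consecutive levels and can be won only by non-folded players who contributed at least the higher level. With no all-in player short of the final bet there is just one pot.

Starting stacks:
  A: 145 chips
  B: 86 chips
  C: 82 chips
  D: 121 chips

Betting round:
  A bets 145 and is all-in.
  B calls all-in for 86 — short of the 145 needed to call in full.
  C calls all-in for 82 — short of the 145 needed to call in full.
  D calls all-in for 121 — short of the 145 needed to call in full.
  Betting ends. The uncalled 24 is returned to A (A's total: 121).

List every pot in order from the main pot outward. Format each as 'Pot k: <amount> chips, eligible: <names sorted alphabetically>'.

Contributions (after 24 returned to A): A=121, B=86, C=82, D=121
Pot levels (distinct totals of non-folded players): 82, 86, 121
Layer 1-82: 82 each from A, B, C, D = 82*4 = 328 chips; eligible A, B, C, D
Layer 83-86: 4 each from A, B, D = 4*3 = 12 chips; eligible A, B, D
Layer 87-121: 35 each from A, D = 35*2 = 70 chips; eligible A, D

Pot 1: 328 chips, eligible: A, B, C, D
Pot 2: 12 chips, eligible: A, B, D
Pot 3: 70 chips, eligible: A, D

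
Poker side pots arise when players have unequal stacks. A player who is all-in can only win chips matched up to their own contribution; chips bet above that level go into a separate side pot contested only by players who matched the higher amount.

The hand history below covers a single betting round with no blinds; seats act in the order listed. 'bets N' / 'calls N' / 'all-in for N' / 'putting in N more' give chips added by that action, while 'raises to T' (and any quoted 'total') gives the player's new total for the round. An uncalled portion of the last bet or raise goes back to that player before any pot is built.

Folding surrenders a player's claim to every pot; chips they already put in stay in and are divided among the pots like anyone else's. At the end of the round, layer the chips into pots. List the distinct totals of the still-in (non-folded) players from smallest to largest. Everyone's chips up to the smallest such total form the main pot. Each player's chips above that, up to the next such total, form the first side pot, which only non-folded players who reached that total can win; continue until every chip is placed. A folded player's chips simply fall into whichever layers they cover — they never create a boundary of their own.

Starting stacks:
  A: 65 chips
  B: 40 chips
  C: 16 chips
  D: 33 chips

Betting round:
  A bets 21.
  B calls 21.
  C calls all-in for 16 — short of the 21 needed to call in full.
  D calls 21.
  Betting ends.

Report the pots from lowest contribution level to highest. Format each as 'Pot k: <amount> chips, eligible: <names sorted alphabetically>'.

Pot 1: 64 chips, eligible: A, B, C, D
Pot 2: 15 chips, eligible: A, B, D

Derivation:
Contributions: A=21, B=21, C=16, D=21
Pot levels (distinct totals of non-folded players): 16, 21
Layer 1-16: 16 each from A, B, C, D = 16*4 = 64 chips; eligible A, B, C, D
Layer 17-21: 5 each from A, B, D = 5*3 = 15 chips; eligible A, B, D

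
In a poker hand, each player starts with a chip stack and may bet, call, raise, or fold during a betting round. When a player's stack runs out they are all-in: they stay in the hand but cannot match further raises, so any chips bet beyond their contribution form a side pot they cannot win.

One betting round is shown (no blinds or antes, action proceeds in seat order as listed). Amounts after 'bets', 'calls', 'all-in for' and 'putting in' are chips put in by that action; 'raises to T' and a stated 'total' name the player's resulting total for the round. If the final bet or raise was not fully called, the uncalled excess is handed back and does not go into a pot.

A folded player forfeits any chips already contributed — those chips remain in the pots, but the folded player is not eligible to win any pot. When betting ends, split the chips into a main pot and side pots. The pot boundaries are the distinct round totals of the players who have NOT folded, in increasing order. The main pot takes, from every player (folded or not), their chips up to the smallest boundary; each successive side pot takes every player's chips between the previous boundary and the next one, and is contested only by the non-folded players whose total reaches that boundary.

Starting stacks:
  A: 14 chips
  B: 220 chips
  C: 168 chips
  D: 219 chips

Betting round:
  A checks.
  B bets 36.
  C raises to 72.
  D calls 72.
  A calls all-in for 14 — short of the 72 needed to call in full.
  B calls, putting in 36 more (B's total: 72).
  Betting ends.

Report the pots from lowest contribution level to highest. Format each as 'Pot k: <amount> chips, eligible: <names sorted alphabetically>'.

Contributions: A=14, B=72, C=72, D=72
Pot levels (distinct totals of non-folded players): 14, 72
Layer 1-14: 14 each from A, B, C, D = 14*4 = 56 chips; eligible A, B, C, D
Layer 15-72: 58 each from B, C, D = 58*3 = 174 chips; eligible B, C, D

Pot 1: 56 chips, eligible: A, B, C, D
Pot 2: 174 chips, eligible: B, C, D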